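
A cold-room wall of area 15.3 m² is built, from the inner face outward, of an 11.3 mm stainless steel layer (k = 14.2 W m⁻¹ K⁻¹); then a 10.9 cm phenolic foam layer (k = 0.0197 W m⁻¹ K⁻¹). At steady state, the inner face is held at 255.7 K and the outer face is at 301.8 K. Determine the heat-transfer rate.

Q = 127 W

Series thermal resistances, inner to outer:
  R_stainless steel = L/(kA) = 0.0113/(14.2·15.3) = 5.201×10^-5 K/W
  R_phenolic foam = L/(kA) = 0.109/(0.0197·15.3) = 0.3616 K/W
ΣR = 5.201×10^-5 + 0.3616 = 0.3617 K/W
Q = ΔT/ΣR = (255.7 K − 301.8 K)/0.3617 = -127 W
(Negative Q ⇒ heat flows inward; heat gain = 127 W.)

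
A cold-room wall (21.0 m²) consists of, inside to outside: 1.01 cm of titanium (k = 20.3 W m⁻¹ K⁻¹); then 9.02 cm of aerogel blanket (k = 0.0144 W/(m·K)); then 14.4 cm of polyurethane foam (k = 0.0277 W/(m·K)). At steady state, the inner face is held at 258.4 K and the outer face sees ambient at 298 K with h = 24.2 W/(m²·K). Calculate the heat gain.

Treat each layer as a resistance in series:
  R_titanium = L/(kA) = 0.0101/(20.3·21.0) = 2.369×10^-5 K/W
  R_aerogel blanket = L/(kA) = 0.0902/(0.0144·21.0) = 0.2983 K/W
  R_polyurethane foam = L/(kA) = 0.144/(0.0277·21.0) = 0.2476 K/W
  R_conv,out = 1/(hA) = 1/(24.2·21.0) = 0.001968 K/W
ΣR = 2.369×10^-5 + 0.2983 + 0.2476 + 0.001968 = 0.5479 K/W
Q = ΔT/ΣR = (258.4 K − 298 K)/0.5479 = -72.3 W
(Negative Q ⇒ heat flows inward; heat gain = 72.3 W.)

Q = 72.3 W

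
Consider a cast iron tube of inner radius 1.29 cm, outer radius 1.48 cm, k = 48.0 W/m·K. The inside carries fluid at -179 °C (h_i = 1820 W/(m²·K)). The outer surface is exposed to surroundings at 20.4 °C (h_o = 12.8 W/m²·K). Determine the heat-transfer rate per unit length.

Resistance network (inner→outer):
  R'_conv,in = 1/(2πr h) = 1/(2π·0.0129·1820) = 0.006779 m·K/W
  R'_cast iron = ln(0.0148/0.0129)/(2πk) = 0.1374/(2π·48.0) = 4.556×10^-4 m·K/W
  R'_conv,out = 1/(2πr h) = 1/(2π·0.0148·12.8) = 0.8401 m·K/W
ΣR = 0.006779 + 4.556×10^-4 + 0.8401 = 0.8473 m·K/W
Q' = ΔT/ΣR = (-179 °C − 20.4 °C)/0.8473 = -235 W/m
(Negative Q' ⇒ heat flows inward; heat gain = 235 W/m.)

Q' = 235 W/m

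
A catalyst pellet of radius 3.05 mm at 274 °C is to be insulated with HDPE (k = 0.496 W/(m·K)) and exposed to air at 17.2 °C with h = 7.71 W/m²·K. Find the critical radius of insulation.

r_cr = 12.9 cm

For a sphere, r_cr = 2k_ins/h = 2·0.496/7.71 = 0.129 m = 12.9 cm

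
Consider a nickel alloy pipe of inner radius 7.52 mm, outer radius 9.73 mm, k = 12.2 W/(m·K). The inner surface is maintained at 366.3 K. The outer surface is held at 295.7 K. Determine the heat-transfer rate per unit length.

Q' = 21.0 kW/m

Q' = 2πk·ΔT/ln(r₂/r₁) = 2π × 12.2 × 70.6 / ln(0.00973/0.00752) = 21000 W/m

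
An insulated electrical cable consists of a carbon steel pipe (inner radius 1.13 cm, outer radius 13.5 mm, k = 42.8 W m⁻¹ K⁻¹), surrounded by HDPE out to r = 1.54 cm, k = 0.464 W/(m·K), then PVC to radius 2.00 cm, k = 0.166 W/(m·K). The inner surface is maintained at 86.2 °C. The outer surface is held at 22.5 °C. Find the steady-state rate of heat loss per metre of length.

Series thermal resistances, inner to outer:
  R'_carbon steel = ln(0.0135/0.0113)/(2πk) = 0.1779/(2π·42.8) = 6.615×10^-4 m·K/W
  R'_HDPE = ln(0.0154/0.0135)/(2πk) = 0.1317/(2π·0.464) = 0.04517 m·K/W
  R'_PVC = ln(0.0200/0.0154)/(2πk) = 0.2614/(2π·0.166) = 0.2506 m·K/W
ΣR = 6.615×10^-4 + 0.04517 + 0.2506 = 0.2964 m·K/W
Q' = ΔT/ΣR = (86.2 °C − 22.5 °C)/0.2964 = 215 W/m

Q' = 215 W/m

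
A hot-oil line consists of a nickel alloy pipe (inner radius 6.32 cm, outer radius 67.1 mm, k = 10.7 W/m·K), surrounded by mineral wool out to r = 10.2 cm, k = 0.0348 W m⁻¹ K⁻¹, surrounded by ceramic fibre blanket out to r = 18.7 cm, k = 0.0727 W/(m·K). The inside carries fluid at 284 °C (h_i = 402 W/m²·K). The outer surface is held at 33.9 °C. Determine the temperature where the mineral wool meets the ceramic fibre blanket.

Treat each layer as a resistance in series:
  R'_conv,in = 1/(2πr h) = 1/(2π·0.0632·402) = 0.006264 m·K/W
  R'_nickel alloy = ln(0.0671/0.0632)/(2πk) = 0.05988/(2π·10.7) = 8.907×10^-4 m·K/W
  R'_mineral wool = ln(0.102/0.0671)/(2πk) = 0.4188/(2π·0.0348) = 1.915 m·K/W
  R'_ceramic fibre blanket = ln(0.187/0.102)/(2πk) = 0.6061/(2π·0.0727) = 1.327 m·K/W
ΣR = 0.006264 + 8.907×10^-4 + 1.915 + 1.327 = 3.249 m·K/W
Q' = ΔT/ΣR = (284 °C − 33.9 °C)/3.249 = 76.98 W/m
From the inner boundary to the mineral wool/ceramic fibre blanket interface, ΣR_partial = 1.922 m·K/W.
T_interface = T_in − Q'·ΣR_partial = 284 °C − (76.98)(1.922) = 136 °C

T = 136 °C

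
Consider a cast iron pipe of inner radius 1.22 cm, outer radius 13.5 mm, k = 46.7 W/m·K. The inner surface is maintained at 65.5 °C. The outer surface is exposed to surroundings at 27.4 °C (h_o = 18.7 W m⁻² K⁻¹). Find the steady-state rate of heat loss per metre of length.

Resistance network (inner→outer):
  R'_cast iron = ln(0.0135/0.0122)/(2πk) = 0.1013/(2π·46.7) = 3.451×10^-4 m·K/W
  R'_conv,out = 1/(2πr h) = 1/(2π·0.0135·18.7) = 0.6304 m·K/W
ΣR = 3.451×10^-4 + 0.6304 = 0.6307 m·K/W
Q' = ΔT/ΣR = (65.5 °C − 27.4 °C)/0.6307 = 60.4 W/m

Q' = 60.4 W/m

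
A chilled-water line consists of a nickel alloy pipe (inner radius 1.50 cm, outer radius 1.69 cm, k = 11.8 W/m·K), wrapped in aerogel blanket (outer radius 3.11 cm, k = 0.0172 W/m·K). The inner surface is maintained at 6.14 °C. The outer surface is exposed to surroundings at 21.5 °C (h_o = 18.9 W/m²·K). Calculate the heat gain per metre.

Q' = 2.60 W/m

Treat each layer as a resistance in series:
  R'_nickel alloy = ln(0.0169/0.0150)/(2πk) = 0.1193/(2π·11.8) = 0.001609 m·K/W
  R'_aerogel blanket = ln(0.0311/0.0169)/(2πk) = 0.6099/(2π·0.0172) = 5.643 m·K/W
  R'_conv,out = 1/(2πr h) = 1/(2π·0.0311·18.9) = 0.2708 m·K/W
ΣR = 0.001609 + 5.643 + 0.2708 = 5.915 m·K/W
Q' = ΔT/ΣR = (6.14 °C − 21.5 °C)/5.915 = -2.60 W/m
(Negative Q' ⇒ heat flows inward; heat gain = 2.60 W/m.)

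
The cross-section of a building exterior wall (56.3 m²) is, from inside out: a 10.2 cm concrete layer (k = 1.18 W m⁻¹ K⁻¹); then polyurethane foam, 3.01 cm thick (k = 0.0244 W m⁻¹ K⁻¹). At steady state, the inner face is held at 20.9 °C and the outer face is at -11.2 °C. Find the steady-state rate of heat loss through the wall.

Q = 1370 W

Treat each layer as a resistance in series:
  R_concrete = L/(kA) = 0.102/(1.18·56.3) = 0.001535 K/W
  R_polyurethane foam = L/(kA) = 0.0301/(0.0244·56.3) = 0.02191 K/W
ΣR = 0.001535 + 0.02191 = 0.02345 K/W
Q = ΔT/ΣR = (20.9 °C − -11.2 °C)/0.02345 = 1370 W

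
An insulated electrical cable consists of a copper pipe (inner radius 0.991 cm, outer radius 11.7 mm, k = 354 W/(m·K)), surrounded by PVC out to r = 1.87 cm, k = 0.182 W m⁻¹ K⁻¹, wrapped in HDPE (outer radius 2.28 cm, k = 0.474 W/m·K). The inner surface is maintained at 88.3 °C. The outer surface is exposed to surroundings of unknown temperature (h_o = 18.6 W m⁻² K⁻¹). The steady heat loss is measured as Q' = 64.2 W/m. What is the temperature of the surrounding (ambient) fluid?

Series resistances:
  R'_copper = ln(0.0117/0.00991)/(2πk) = 0.1660/(2π·354) = 7.465×10^-5 m·K/W
  R'_PVC = ln(0.0187/0.0117)/(2πk) = 0.4689/(2π·0.182) = 0.4101 m·K/W
  R'_HDPE = ln(0.0228/0.0187)/(2πk) = 0.1982/(2π·0.474) = 0.06656 m·K/W
  R'_conv,out = 1/(2πr h) = 1/(2π·0.0228·18.6) = 0.3753 m·K/W
ΣR = 0.8520 m·K/W
ΔT = Q'·ΣR = 64.2 × 0.8520 = 54.70 K
Heat flows outward, so T_out = T_in − ΔT = 88.3 − 54.70 = 33.6 °C

T_out = 33.6 °C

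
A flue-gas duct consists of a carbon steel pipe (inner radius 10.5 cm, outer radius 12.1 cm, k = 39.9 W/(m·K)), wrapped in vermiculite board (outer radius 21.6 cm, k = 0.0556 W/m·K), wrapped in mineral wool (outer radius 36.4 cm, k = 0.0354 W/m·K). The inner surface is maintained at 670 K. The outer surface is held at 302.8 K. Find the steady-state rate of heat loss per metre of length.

Treat each layer as a resistance in series:
  R'_carbon steel = ln(0.121/0.105)/(2πk) = 0.1418/(2π·39.9) = 5.657×10^-4 m·K/W
  R'_vermiculite board = ln(0.216/0.121)/(2πk) = 0.5795/(2π·0.0556) = 1.659 m·K/W
  R'_mineral wool = ln(0.364/0.216)/(2πk) = 0.5219/(2π·0.0354) = 2.346 m·K/W
ΣR = 5.657×10^-4 + 1.659 + 2.346 = 4.006 m·K/W
Q' = ΔT/ΣR = (670 K − 302.8 K)/4.006 = 91.7 W/m

Q' = 91.7 W/m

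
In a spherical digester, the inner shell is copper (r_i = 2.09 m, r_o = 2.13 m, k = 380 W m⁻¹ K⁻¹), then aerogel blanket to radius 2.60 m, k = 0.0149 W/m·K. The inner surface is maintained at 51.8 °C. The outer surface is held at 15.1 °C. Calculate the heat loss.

Resistance network (inner→outer):
  R_copper = (1/2.09 − 1/2.13)/(4πk) = 0.008985/(4π·380) = 1.882×10^-6 K/W
  R_aerogel blanket = (1/2.13 − 1/2.60)/(4πk) = 0.08487/(4π·0.0149) = 0.4533 K/W
ΣR = 1.882×10^-6 + 0.4533 = 0.4533 K/W
Q = ΔT/ΣR = (51.8 °C − 15.1 °C)/0.4533 = 81.0 W

Q = 81.0 W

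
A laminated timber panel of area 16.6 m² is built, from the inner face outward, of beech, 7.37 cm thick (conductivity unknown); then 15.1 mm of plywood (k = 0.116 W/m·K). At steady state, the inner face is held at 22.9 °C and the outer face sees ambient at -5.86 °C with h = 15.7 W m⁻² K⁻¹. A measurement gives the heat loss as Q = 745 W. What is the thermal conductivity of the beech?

k = 0.165 W/m·K

ΣR = ΔT/Q = |22.9 − -5.86|/745 = 0.03860 K/W
Known resistances:
  R_plywood = L/(kA) = 0.0151/(0.116·16.6) = 0.007842 K/W
  R_conv,out = 1/(hA) = 1/(15.7·16.6) = 0.003837 K/W
R_beech = ΣR − ΣR_known = 0.03860 − 0.01168 = 0.02692 K/W
L/(kA) = 0.02692 ⇒ k = 0.0737/(0.02692·16.6) = 0.165 W/m·K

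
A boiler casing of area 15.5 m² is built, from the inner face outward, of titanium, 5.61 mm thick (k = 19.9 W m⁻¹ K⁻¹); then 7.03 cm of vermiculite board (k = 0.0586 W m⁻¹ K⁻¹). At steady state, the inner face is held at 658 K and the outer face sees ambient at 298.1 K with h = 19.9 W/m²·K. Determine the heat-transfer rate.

Q = 4460 W

Series thermal resistances, inner to outer:
  R_titanium = L/(kA) = 0.00561/(19.9·15.5) = 1.819×10^-5 K/W
  R_vermiculite board = L/(kA) = 0.0703/(0.0586·15.5) = 0.07740 K/W
  R_conv,out = 1/(hA) = 1/(19.9·15.5) = 0.003242 K/W
ΣR = 1.819×10^-5 + 0.07740 + 0.003242 = 0.08066 K/W
Q = ΔT/ΣR = (658 K − 298.1 K)/0.08066 = 4460 W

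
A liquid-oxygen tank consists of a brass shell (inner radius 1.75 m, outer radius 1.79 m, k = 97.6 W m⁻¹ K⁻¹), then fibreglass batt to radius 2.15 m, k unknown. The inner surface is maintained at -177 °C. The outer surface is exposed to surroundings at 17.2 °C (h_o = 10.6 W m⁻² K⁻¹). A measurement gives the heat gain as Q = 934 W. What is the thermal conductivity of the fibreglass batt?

k = 0.0361 W/m·K

ΣR = ΔT/Q = |-177 − 17.2|/934 = 0.2079 K/W
Known resistances:
  R_brass = (1/1.75 − 1/1.79)/(4πk) = 0.01277/(4π·97.6) = 1.041×10^-5 K/W
  R_conv,out = 1/(4πr²h) = 1/(4π·2.15²·10.6) = 0.001624 K/W
R_fibreglass batt = ΣR − ΣR_known = 0.2079 − 0.001634 = 0.2063 K/W
(1/r₁−1/r₂)/(4πk) = 0.2063 ⇒ k = 0.09354/(4π·0.2063) = 0.0361 W/m·K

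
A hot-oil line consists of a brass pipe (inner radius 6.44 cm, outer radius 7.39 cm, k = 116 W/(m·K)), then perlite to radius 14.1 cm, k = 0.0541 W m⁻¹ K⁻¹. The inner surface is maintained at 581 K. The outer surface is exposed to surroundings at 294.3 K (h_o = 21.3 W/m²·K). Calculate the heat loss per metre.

Q' = 147 W/m

Series thermal resistances, inner to outer:
  R'_brass = ln(0.0739/0.0644)/(2πk) = 0.1376/(2π·116) = 1.888×10^-4 m·K/W
  R'_perlite = ln(0.141/0.0739)/(2πk) = 0.6460/(2π·0.0541) = 1.901 m·K/W
  R'_conv,out = 1/(2πr h) = 1/(2π·0.141·21.3) = 0.05299 m·K/W
ΣR = 1.888×10^-4 + 1.901 + 0.05299 = 1.954 m·K/W
Q' = ΔT/ΣR = (581 K − 294.3 K)/1.954 = 147 W/m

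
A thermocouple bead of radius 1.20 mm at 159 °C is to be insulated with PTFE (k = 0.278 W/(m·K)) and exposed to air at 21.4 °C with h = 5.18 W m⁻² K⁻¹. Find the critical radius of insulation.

r_cr = 10.7 cm

For a sphere, r_cr = 2k_ins/h = 2·0.278/5.18 = 0.107 m = 10.7 cm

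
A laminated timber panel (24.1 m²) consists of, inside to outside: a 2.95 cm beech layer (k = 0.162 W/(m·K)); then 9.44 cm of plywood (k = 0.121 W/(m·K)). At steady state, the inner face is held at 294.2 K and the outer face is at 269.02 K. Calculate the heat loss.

Series thermal resistances, inner to outer:
  R_beech = L/(kA) = 0.0295/(0.162·24.1) = 0.007556 K/W
  R_plywood = L/(kA) = 0.0944/(0.121·24.1) = 0.03237 K/W
ΣR = 0.007556 + 0.03237 = 0.03993 K/W
Q = ΔT/ΣR = (294.2 K − 269.02 K)/0.03993 = 631 W

Q = 631 W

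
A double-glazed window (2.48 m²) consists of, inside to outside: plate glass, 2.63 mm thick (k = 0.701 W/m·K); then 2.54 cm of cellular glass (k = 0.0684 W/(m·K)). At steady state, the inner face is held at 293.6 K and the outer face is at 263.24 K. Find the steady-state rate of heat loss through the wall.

Q = 201 W

Series thermal resistances, inner to outer:
  R_plate glass = L/(kA) = 0.00263/(0.701·2.48) = 0.001513 K/W
  R_cellular glass = L/(kA) = 0.0254/(0.0684·2.48) = 0.1497 K/W
ΣR = 0.001513 + 0.1497 = 0.1512 K/W
Q = ΔT/ΣR = (293.6 K − 263.24 K)/0.1512 = 201 W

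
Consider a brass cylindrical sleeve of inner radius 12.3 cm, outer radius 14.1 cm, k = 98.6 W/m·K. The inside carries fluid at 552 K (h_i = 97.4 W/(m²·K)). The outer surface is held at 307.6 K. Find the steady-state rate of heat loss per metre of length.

Q' = 18100 W/m

Resistance network (inner→outer):
  R'_conv,in = 1/(2πr h) = 1/(2π·0.123·97.4) = 0.01328 m·K/W
  R'_brass = ln(0.141/0.123)/(2πk) = 0.1366/(2π·98.6) = 2.205×10^-4 m·K/W
ΣR = 0.01328 + 2.205×10^-4 = 0.01350 m·K/W
Q' = ΔT/ΣR = (552 K − 307.6 K)/0.01350 = 18100 W/m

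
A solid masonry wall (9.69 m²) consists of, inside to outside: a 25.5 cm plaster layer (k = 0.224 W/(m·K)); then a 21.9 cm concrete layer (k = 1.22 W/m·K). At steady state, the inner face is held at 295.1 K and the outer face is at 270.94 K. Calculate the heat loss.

Resistance network (inner→outer):
  R_plaster = L/(kA) = 0.255/(0.224·9.69) = 0.1175 K/W
  R_concrete = L/(kA) = 0.219/(1.22·9.69) = 0.01853 K/W
ΣR = 0.1175 + 0.01853 = 0.1360 K/W
Q = ΔT/ΣR = (295.1 K − 270.94 K)/0.1360 = 178 W

Q = 178 W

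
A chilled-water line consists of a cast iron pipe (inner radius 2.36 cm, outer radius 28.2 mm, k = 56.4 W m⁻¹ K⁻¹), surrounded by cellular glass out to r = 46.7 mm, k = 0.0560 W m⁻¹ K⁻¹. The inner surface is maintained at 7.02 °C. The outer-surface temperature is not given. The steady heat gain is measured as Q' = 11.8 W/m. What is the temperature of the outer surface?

T_out = 23.9 °C

Sum the resistances:
  R'_cast iron = ln(0.0282/0.0236)/(2πk) = 0.1781/(2π·56.4) = 5.025×10^-4 m·K/W
  R'_cellular glass = ln(0.0467/0.0282)/(2πk) = 0.5044/(2π·0.0560) = 1.434 m·K/W
ΣR = 1.434 m·K/W
ΔT = Q'·ΣR = 11.8 × 1.434 = 16.92 K
Heat flows inward, so T_out = T_in + ΔT = 7.02 + 16.92 = 23.9 °C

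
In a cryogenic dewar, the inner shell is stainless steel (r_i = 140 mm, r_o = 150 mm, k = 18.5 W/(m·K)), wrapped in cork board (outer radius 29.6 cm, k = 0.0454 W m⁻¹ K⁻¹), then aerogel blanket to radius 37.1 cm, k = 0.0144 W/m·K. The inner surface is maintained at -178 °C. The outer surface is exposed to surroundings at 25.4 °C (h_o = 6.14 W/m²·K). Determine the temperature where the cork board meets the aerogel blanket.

Resistance network (inner→outer):
  R_stainless steel = (1/0.140 − 1/0.150)/(4πk) = 0.4762/(4π·18.5) = 0.002048 K/W
  R_cork board = (1/0.150 − 1/0.296)/(4πk) = 3.288/(4π·0.0454) = 5.764 K/W
  R_aerogel blanket = (1/0.296 − 1/0.371)/(4πk) = 0.6830/(4π·0.0144) = 3.774 K/W
  R_conv,out = 1/(4πr²h) = 1/(4π·0.371²·6.14) = 0.09416 K/W
ΣR = 0.002048 + 5.764 + 3.774 + 0.09416 = 9.634 K/W
Q = ΔT/ΣR = (-178 °C − 25.4 °C)/9.634 = -21.11 W
From the inner boundary to the cork board/aerogel blanket interface, ΣR_partial = 5.766 K/W.
T_interface = T_in − Q·ΣR_partial = -178 °C − (-21.11)(5.766) = -56.3 °C

T = -56.3 °C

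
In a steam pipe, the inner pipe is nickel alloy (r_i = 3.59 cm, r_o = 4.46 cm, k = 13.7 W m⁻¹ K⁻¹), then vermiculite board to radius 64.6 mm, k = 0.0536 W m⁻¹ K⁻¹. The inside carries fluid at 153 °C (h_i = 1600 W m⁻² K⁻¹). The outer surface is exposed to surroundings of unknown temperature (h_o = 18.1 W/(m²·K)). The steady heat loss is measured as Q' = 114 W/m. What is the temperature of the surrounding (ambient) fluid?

T_out = 11.5 °C

Series resistances:
  R'_conv,in = 1/(2πr h) = 1/(2π·0.0359·1600) = 0.002771 m·K/W
  R'_nickel alloy = ln(0.0446/0.0359)/(2πk) = 0.2170/(2π·13.7) = 0.002521 m·K/W
  R'_vermiculite board = ln(0.0646/0.0446)/(2πk) = 0.3705/(2π·0.0536) = 1.100 m·K/W
  R'_conv,out = 1/(2πr h) = 1/(2π·0.0646·18.1) = 0.1361 m·K/W
ΣR = 1.241 m·K/W
ΔT = Q'·ΣR = 114 × 1.241 = 141.5 K
Heat flows outward, so T_out = T_in − ΔT = 153 − 141.5 = 11.5 °C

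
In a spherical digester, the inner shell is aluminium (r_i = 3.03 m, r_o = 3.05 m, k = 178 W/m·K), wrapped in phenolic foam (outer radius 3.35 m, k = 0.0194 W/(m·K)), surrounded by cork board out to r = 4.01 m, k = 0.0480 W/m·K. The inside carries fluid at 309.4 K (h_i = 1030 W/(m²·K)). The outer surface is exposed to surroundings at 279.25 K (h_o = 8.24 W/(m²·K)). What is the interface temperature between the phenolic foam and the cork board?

Series thermal resistances, inner to outer:
  R_conv,in = 1/(4πr²h) = 1/(4π·3.03²·1030) = 8.415×10^-6 K/W
  R_aluminium = (1/3.03 − 1/3.05)/(4πk) = 0.002164/(4π·178) = 9.675×10^-7 K/W
  R_phenolic foam = (1/3.05 − 1/3.35)/(4πk) = 0.02936/(4π·0.0194) = 0.1204 K/W
  R_cork board = (1/3.35 − 1/4.01)/(4πk) = 0.04913/(4π·0.0480) = 0.08145 K/W
  R_conv,out = 1/(4πr²h) = 1/(4π·4.01²·8.24) = 6.006×10^-4 K/W
ΣR = 8.415×10^-6 + 9.675×10^-7 + 0.1204 + 0.08145 + 6.006×10^-4 = 0.2025 K/W
Q = ΔT/ΣR = (309.4 K − 279.25 K)/0.2025 = 148.9 W
From the inner boundary to the phenolic foam/cork board interface, ΣR_partial = 0.1204 K/W.
T_interface = T_in − Q·ΣR_partial = 309.4 K − (148.9)(0.1204) = 291.5 K

T = 291.5 K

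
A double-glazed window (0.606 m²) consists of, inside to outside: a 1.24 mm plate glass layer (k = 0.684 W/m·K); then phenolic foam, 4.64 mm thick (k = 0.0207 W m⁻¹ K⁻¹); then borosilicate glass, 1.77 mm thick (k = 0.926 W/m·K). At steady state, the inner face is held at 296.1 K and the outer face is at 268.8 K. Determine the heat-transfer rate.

Series thermal resistances, inner to outer:
  R_plate glass = L/(kA) = 0.00124/(0.684·0.606) = 0.002992 K/W
  R_phenolic foam = L/(kA) = 0.00464/(0.0207·0.606) = 0.3699 K/W
  R_borosilicate glass = L/(kA) = 0.00177/(0.926·0.606) = 0.003154 K/W
ΣR = 0.002992 + 0.3699 + 0.003154 = 0.3760 K/W
Q = ΔT/ΣR = (296.1 K − 268.8 K)/0.3760 = 72.6 W

Q = 72.6 W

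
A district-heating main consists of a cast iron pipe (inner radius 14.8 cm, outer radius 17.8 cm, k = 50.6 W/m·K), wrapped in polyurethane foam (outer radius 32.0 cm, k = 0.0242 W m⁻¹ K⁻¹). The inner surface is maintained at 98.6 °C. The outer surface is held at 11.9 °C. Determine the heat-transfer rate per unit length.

Q' = 22.5 W/m

Treat each layer as a resistance in series:
  R'_cast iron = ln(0.178/0.148)/(2πk) = 0.1846/(2π·50.6) = 5.805×10^-4 m·K/W
  R'_polyurethane foam = ln(0.320/0.178)/(2πk) = 0.5865/(2π·0.0242) = 3.857 m·K/W
ΣR = 5.805×10^-4 + 3.857 = 3.858 m·K/W
Q' = ΔT/ΣR = (98.6 °C − 11.9 °C)/3.858 = 22.5 W/m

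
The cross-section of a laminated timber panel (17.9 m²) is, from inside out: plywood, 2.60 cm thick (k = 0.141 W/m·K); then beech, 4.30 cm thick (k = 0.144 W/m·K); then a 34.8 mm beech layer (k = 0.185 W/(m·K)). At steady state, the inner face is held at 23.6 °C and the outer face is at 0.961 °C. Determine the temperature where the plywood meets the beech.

Resistance network (inner→outer):
  R_plywood = L/(kA) = 0.0260/(0.141·17.9) = 0.01030 K/W
  R_beech = L/(kA) = 0.0430/(0.144·17.9) = 0.01668 K/W
  R_beech = L/(kA) = 0.0348/(0.185·17.9) = 0.01051 K/W
ΣR = 0.01030 + 0.01668 + 0.01051 = 0.03749 K/W
Q = ΔT/ΣR = (23.6 °C − 0.961 °C)/0.03749 = 603.9 W
From the inner boundary to the plywood/beech interface, ΣR_partial = 0.01030 K/W.
T_interface = T_in − Q·ΣR_partial = 23.6 °C − (603.9)(0.01030) = 17.4 °C

T = 17.4 °C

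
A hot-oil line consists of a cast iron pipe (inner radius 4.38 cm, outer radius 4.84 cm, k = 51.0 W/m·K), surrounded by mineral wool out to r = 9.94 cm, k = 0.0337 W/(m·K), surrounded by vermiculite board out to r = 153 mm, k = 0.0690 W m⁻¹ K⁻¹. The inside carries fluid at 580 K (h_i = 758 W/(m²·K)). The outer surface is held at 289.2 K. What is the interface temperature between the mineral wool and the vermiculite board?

Series thermal resistances, inner to outer:
  R'_conv,in = 1/(2πr h) = 1/(2π·0.0438·758) = 0.004794 m·K/W
  R'_cast iron = ln(0.0484/0.0438)/(2πk) = 0.09987/(2π·51.0) = 3.117×10^-4 m·K/W
  R'_mineral wool = ln(0.0994/0.0484)/(2πk) = 0.7197/(2π·0.0337) = 3.399 m·K/W
  R'_vermiculite board = ln(0.153/0.0994)/(2πk) = 0.4313/(2π·0.0690) = 0.9948 m·K/W
ΣR = 0.004794 + 3.117×10^-4 + 3.399 + 0.9948 = 4.399 m·K/W
Q' = ΔT/ΣR = (580 K − 289.2 K)/4.399 = 66.11 W/m
From the inner boundary to the mineral wool/vermiculite board interface, ΣR_partial = 3.404 m·K/W.
T_interface = T_in − Q'·ΣR_partial = 580 K − (66.11)(3.404) = 355.0 K

T = 355.0 K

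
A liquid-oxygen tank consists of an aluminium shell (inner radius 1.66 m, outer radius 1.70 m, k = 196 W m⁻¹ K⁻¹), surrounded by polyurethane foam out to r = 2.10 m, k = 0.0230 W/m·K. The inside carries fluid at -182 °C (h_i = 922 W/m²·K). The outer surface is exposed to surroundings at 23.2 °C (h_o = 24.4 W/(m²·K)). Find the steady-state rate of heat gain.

Resistance network (inner→outer):
  R_conv,in = 1/(4πr²h) = 1/(4π·1.66²·922) = 3.132×10^-5 K/W
  R_aluminium = (1/1.66 − 1/1.70)/(4πk) = 0.01417/(4π·196) = 5.755×10^-6 K/W
  R_polyurethane foam = (1/1.70 − 1/2.10)/(4πk) = 0.1120/(4π·0.0230) = 0.3877 K/W
  R_conv,out = 1/(4πr²h) = 1/(4π·2.10²·24.4) = 7.395×10^-4 K/W
ΣR = 3.132×10^-5 + 5.755×10^-6 + 0.3877 + 7.395×10^-4 = 0.3885 K/W
Q = ΔT/ΣR = (-182 °C − 23.2 °C)/0.3885 = -528 W
(Negative Q ⇒ heat flows inward; heat gain = 528 W.)

Q = 528 W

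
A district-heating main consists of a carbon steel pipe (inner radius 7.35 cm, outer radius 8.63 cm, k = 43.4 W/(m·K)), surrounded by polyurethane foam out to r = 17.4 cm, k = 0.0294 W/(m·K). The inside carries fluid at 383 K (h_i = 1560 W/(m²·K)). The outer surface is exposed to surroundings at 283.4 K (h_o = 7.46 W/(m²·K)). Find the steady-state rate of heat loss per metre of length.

Q' = 25.4 W/m

Resistance network (inner→outer):
  R'_conv,in = 1/(2πr h) = 1/(2π·0.0735·1560) = 0.001388 m·K/W
  R'_carbon steel = ln(0.0863/0.0735)/(2πk) = 0.1605/(2π·43.4) = 5.887×10^-4 m·K/W
  R'_polyurethane foam = ln(0.174/0.0863)/(2πk) = 0.7012/(2π·0.0294) = 3.796 m·K/W
  R'_conv,out = 1/(2πr h) = 1/(2π·0.174·7.46) = 0.1226 m·K/W
ΣR = 0.001388 + 5.887×10^-4 + 3.796 + 0.1226 = 3.921 m·K/W
Q' = ΔT/ΣR = (383 K − 283.4 K)/3.921 = 25.4 W/m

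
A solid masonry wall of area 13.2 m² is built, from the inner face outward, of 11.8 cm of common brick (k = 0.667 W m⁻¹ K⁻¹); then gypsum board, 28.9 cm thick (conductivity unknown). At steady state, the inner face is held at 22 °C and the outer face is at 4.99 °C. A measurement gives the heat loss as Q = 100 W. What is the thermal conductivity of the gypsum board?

ΣR = ΔT/Q = |22 − 4.99|/100 = 0.1701 K/W
Known resistances:
  R_common brick = L/(kA) = 0.118/(0.667·13.2) = 0.01340 K/W
R_gypsum board = ΣR − ΣR_known = 0.1701 − 0.01340 = 0.1567 K/W
L/(kA) = 0.1567 ⇒ k = 0.289/(0.1567·13.2) = 0.140 W/m·K

k = 0.140 W/m·K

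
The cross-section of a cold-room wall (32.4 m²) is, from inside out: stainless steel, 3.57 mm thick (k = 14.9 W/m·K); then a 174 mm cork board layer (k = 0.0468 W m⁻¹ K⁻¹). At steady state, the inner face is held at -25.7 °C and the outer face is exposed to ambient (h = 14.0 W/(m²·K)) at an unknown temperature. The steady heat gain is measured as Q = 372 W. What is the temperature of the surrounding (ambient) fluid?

T_out = 17.8 °C

Sum the resistances:
  R_stainless steel = L/(kA) = 0.00357/(14.9·32.4) = 7.395×10^-6 K/W
  R_cork board = L/(kA) = 0.174/(0.0468·32.4) = 0.1148 K/W
  R_conv,out = 1/(hA) = 1/(14.0·32.4) = 0.002205 K/W
ΣR = 0.1170 K/W
ΔT = Q·ΣR = 372 × 0.1170 = 43.52 K
Heat flows inward, so T_out = T_in + ΔT = -25.7 + 43.52 = 17.8 °C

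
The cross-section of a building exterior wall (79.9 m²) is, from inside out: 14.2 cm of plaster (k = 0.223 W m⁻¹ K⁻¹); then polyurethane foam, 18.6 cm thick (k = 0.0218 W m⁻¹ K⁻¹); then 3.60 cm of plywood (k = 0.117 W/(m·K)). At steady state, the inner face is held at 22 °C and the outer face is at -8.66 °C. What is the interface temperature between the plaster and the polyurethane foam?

T = 19.9 °C

Resistance network (inner→outer):
  R_plaster = L/(kA) = 0.142/(0.223·79.9) = 0.007970 K/W
  R_polyurethane foam = L/(kA) = 0.186/(0.0218·79.9) = 0.1068 K/W
  R_plywood = L/(kA) = 0.0360/(0.117·79.9) = 0.003851 K/W
ΣR = 0.007970 + 0.1068 + 0.003851 = 0.1186 K/W
Q = ΔT/ΣR = (22 °C − -8.66 °C)/0.1186 = 258.5 W
From the inner boundary to the plaster/polyurethane foam interface, ΣR_partial = 0.007970 K/W.
T_interface = T_in − Q·ΣR_partial = 22 °C − (258.5)(0.007970) = 19.9 °C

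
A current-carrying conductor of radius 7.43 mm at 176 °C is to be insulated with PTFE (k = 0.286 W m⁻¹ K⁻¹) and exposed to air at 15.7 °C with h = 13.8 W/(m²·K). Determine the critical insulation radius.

r_cr = 2.07 cm

For a cylinder, r_cr = k_ins/h = 0.286/13.8 = 0.0207 m = 2.07 cm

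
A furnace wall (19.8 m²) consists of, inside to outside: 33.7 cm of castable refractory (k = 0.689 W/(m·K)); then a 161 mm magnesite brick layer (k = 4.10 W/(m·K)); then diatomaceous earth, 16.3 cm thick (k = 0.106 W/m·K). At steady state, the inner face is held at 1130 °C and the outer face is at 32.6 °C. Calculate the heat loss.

Resistance network (inner→outer):
  R_castable refractory = L/(kA) = 0.337/(0.689·19.8) = 0.02470 K/W
  R_magnesite brick = L/(kA) = 0.161/(4.10·19.8) = 0.001983 K/W
  R_diatomaceous earth = L/(kA) = 0.163/(0.106·19.8) = 0.07766 K/W
ΣR = 0.02470 + 0.001983 + 0.07766 = 0.1043 K/W
Q = ΔT/ΣR = (1130 °C − 32.6 °C)/0.1043 = 10500 W

Q = 10.5 kW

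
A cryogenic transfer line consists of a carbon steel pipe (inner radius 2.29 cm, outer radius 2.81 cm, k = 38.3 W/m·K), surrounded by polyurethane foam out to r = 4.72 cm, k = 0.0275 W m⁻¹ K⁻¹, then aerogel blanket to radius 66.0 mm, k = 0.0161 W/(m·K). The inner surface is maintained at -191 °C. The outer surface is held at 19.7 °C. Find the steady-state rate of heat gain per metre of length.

Series thermal resistances, inner to outer:
  R'_carbon steel = ln(0.0281/0.0229)/(2πk) = 0.2046/(2π·38.3) = 8.503×10^-4 m·K/W
  R'_polyurethane foam = ln(0.0472/0.0281)/(2πk) = 0.5186/(2π·0.0275) = 3.002 m·K/W
  R'_aerogel blanket = ln(0.0660/0.0472)/(2πk) = 0.3353/(2π·0.0161) = 3.314 m·K/W
ΣR = 8.503×10^-4 + 3.002 + 3.314 = 6.317 m·K/W
Q' = ΔT/ΣR = (-191 °C − 19.7 °C)/6.317 = -33.4 W/m
(Negative Q' ⇒ heat flows inward; heat gain = 33.4 W/m.)

Q' = 33.4 W/m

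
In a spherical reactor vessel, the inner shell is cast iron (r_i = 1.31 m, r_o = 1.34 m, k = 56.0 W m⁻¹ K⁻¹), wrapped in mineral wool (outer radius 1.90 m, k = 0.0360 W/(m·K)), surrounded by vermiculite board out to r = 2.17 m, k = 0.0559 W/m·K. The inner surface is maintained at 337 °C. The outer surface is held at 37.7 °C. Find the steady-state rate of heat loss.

Q = 517 W

Series thermal resistances, inner to outer:
  R_cast iron = (1/1.31 − 1/1.34)/(4πk) = 0.01709/(4π·56.0) = 2.429×10^-5 K/W
  R_mineral wool = (1/1.34 − 1/1.90)/(4πk) = 0.2200/(4π·0.0360) = 0.4862 K/W
  R_vermiculite board = (1/1.90 − 1/2.17)/(4πk) = 0.06549/(4π·0.0559) = 0.09322 K/W
ΣR = 2.429×10^-5 + 0.4862 + 0.09322 = 0.5794 K/W
Q = ΔT/ΣR = (337 °C − 37.7 °C)/0.5794 = 517 W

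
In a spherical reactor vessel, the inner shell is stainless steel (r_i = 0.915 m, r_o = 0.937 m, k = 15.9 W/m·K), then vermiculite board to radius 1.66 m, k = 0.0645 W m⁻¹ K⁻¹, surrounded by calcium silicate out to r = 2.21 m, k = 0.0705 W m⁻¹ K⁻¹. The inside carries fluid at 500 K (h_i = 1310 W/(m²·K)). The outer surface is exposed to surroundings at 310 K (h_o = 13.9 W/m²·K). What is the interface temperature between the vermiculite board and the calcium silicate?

T = 353.5 K

Series thermal resistances, inner to outer:
  R_conv,in = 1/(4πr²h) = 1/(4π·0.915²·1310) = 7.256×10^-5 K/W
  R_stainless steel = (1/0.915 − 1/0.937)/(4πk) = 0.02566/(4π·15.9) = 1.284×10^-4 K/W
  R_vermiculite board = (1/0.937 − 1/1.66)/(4πk) = 0.4648/(4π·0.0645) = 0.5735 K/W
  R_calcium silicate = (1/1.66 − 1/2.21)/(4πk) = 0.1499/(4π·0.0705) = 0.1692 K/W
  R_conv,out = 1/(4πr²h) = 1/(4π·2.21²·13.9) = 0.001172 K/W
ΣR = 7.256×10^-5 + 1.284×10^-4 + 0.5735 + 0.1692 + 0.001172 = 0.7441 K/W
Q = ΔT/ΣR = (500 K − 310 K)/0.7441 = 255.3 W
From the inner boundary to the vermiculite board/calcium silicate interface, ΣR_partial = 0.5737 K/W.
T_interface = T_in − Q·ΣR_partial = 500 K − (255.3)(0.5737) = 353.5 K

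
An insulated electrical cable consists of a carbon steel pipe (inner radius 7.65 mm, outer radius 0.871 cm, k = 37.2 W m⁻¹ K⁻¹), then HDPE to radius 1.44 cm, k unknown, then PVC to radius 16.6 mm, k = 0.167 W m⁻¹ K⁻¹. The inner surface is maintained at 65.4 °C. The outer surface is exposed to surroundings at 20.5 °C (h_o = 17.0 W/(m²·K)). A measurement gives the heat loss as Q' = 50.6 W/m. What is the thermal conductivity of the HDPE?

k = 0.427 W/m·K

ΣR = ΔT/Q' = |65.4 − 20.5|/50.6 = 0.8874 m·K/W
Known resistances:
  R'_carbon steel = ln(0.00871/0.00765)/(2πk) = 0.1298/(2π·37.2) = 5.552×10^-4 m·K/W
  R'_PVC = ln(0.0166/0.0144)/(2πk) = 0.1422/(2π·0.167) = 0.1355 m·K/W
  R'_conv,out = 1/(2πr h) = 1/(2π·0.0166·17.0) = 0.5640 m·K/W
R_HDPE = ΣR − ΣR_known = 0.8874 − 0.7001 = 0.1873 m·K/W
ln(r₂/r₁)/(2πk) = 0.1873 ⇒ k = 0.5028/(2π·0.1873) = 0.427 W/m·K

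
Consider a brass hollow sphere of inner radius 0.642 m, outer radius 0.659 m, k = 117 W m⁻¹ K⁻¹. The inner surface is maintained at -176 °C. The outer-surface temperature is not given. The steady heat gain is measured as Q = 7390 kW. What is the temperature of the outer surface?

Series resistances:
  R_brass = (1/0.642 − 1/0.659)/(4πk) = 0.04018/(4π·117) = 2.733×10^-5 K/W
ΣR = 2.733×10^-5 K/W
ΔT = Q·ΣR = 7.39×10^6 × 2.733×10^-5 = 202.0 K
Heat flows inward, so T_out = T_in + ΔT = -176 + 202.0 = 26.0 °C

T_out = 26.0 °C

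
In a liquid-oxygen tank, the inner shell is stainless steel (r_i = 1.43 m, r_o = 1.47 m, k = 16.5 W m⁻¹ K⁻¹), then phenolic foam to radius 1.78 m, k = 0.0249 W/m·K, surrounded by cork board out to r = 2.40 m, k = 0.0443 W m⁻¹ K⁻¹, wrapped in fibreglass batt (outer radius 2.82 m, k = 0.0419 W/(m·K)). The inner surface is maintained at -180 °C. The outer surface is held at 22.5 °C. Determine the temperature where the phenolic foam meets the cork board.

Resistance network (inner→outer):
  R_stainless steel = (1/1.43 − 1/1.47)/(4πk) = 0.01903/(4π·16.5) = 9.177×10^-5 K/W
  R_phenolic foam = (1/1.47 − 1/1.78)/(4πk) = 0.1185/(4π·0.0249) = 0.3786 K/W
  R_cork board = (1/1.78 − 1/2.40)/(4πk) = 0.1451/(4π·0.0443) = 0.2607 K/W
  R_fibreglass batt = (1/2.40 − 1/2.82)/(4πk) = 0.06206/(4π·0.0419) = 0.1179 K/W
ΣR = 9.177×10^-5 + 0.3786 + 0.2607 + 0.1179 = 0.7573 K/W
Q = ΔT/ΣR = (-180 °C − 22.5 °C)/0.7573 = -267.4 W
From the inner boundary to the phenolic foam/cork board interface, ΣR_partial = 0.3787 K/W.
T_interface = T_in − Q·ΣR_partial = -180 °C − (-267.4)(0.3787) = -78.7 °C

T = -78.7 °C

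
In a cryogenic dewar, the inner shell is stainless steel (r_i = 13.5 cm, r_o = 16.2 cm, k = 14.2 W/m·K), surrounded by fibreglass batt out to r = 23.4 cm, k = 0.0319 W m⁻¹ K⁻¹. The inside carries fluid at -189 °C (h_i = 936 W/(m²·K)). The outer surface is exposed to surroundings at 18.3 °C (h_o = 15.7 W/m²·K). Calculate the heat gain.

Treat each layer as a resistance in series:
  R_conv,in = 1/(4πr²h) = 1/(4π·0.135²·936) = 0.004665 K/W
  R_stainless steel = (1/0.135 − 1/0.162)/(4πk) = 1.235/(4π·14.2) = 0.006919 K/W
  R_fibreglass batt = (1/0.162 − 1/0.234)/(4πk) = 1.899/(4π·0.0319) = 4.738 K/W
  R_conv,out = 1/(4πr²h) = 1/(4π·0.234²·15.7) = 0.09257 K/W
ΣR = 0.004665 + 0.006919 + 4.738 + 0.09257 = 4.842 K/W
Q = ΔT/ΣR = (-189 °C − 18.3 °C)/4.842 = -42.8 W
(Negative Q ⇒ heat flows inward; heat gain = 42.8 W.)

Q = 42.8 W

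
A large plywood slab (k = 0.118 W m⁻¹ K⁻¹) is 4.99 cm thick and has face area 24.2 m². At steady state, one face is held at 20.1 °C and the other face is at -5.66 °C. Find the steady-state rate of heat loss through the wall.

Q = kA·ΔT/L = 0.118 × 24.2 × |20.1 °C − -5.66 °C| / 0.0499 = 1470 W

Q = 1470 W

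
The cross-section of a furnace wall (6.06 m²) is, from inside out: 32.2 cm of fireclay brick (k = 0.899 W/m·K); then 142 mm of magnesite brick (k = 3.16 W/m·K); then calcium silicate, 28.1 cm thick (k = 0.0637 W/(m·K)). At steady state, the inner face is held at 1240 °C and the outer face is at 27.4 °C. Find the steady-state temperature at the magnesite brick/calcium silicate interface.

Treat each layer as a resistance in series:
  R_fireclay brick = L/(kA) = 0.322/(0.899·6.06) = 0.05910 K/W
  R_magnesite brick = L/(kA) = 0.142/(3.16·6.06) = 0.007415 K/W
  R_calcium silicate = L/(kA) = 0.281/(0.0637·6.06) = 0.7279 K/W
ΣR = 0.05910 + 0.007415 + 0.7279 = 0.7944 K/W
Q = ΔT/ΣR = (1240 °C − 27.4 °C)/0.7944 = 1526 W
From the inner boundary to the magnesite brick/calcium silicate interface, ΣR_partial = 0.06652 K/W.
T_interface = T_in − Q·ΣR_partial = 1240 °C − (1526)(0.06652) = 1138 °C

T = 1138 °C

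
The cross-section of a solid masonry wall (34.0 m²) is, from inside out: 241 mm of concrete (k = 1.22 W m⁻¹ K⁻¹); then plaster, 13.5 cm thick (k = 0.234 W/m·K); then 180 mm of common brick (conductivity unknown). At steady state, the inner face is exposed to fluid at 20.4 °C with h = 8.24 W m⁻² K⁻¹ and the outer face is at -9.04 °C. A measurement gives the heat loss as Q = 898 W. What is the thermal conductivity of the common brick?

ΣR = ΔT/Q = |20.4 − -9.04|/898 = 0.03278 K/W
Known resistances:
  R_conv,in = 1/(hA) = 1/(8.24·34.0) = 0.003569 K/W
  R_concrete = L/(kA) = 0.241/(1.22·34.0) = 0.005810 K/W
  R_plaster = L/(kA) = 0.135/(0.234·34.0) = 0.01697 K/W
R_common brick = ΣR − ΣR_known = 0.03278 − 0.02635 = 0.006430 K/W
L/(kA) = 0.006430 ⇒ k = 0.180/(0.006430·34.0) = 0.823 W/m·K

k = 0.823 W/m·K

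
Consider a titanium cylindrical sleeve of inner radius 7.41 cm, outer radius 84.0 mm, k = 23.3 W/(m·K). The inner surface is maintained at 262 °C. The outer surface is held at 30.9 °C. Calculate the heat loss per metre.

Q' = 270 kW/m

Q' = 2πk·ΔT/ln(r₂/r₁) = 2π × 23.3 × 231.1 / ln(0.0840/0.0741) = 2.70×10^5 W/m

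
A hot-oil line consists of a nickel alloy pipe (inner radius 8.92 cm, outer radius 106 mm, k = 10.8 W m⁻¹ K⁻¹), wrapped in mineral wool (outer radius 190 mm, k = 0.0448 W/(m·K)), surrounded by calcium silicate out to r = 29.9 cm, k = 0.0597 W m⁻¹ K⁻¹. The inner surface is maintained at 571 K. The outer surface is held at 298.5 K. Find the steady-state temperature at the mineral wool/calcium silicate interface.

Treat each layer as a resistance in series:
  R'_nickel alloy = ln(0.106/0.0892)/(2πk) = 0.1726/(2π·10.8) = 0.002543 m·K/W
  R'_mineral wool = ln(0.190/0.106)/(2πk) = 0.5836/(2π·0.0448) = 2.073 m·K/W
  R'_calcium silicate = ln(0.299/0.190)/(2πk) = 0.4534/(2π·0.0597) = 1.209 m·K/W
ΣR = 0.002543 + 2.073 + 1.209 = 3.285 m·K/W
Q' = ΔT/ΣR = (571 K − 298.5 K)/3.285 = 82.95 W/m
From the inner boundary to the mineral wool/calcium silicate interface, ΣR_partial = 2.076 m·K/W.
T_interface = T_in − Q'·ΣR_partial = 571 K − (82.95)(2.076) = 399 K

T = 399 K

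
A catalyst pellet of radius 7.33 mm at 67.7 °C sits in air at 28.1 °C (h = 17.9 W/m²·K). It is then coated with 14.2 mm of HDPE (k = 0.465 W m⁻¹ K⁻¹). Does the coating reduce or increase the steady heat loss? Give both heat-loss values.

increases: 0.479 → 1.58 W

Critical radius for a sphere: r_cr = 2k/h = 0.0520 m = 5.20 cm.
Outer radius after coating: r₂ = 0.00733 + 0.0142 = 0.02153 m.
Since r₁ < r_cr and r₂ ≤ r_cr, the coating moves toward the maximum at r_cr — heat loss rises.
Bare: R = 1/(4πr₁²h) = 82.74 K/W; Q = 39.6/82.74 = 0.479 W.
Coated: R = R_cond + R_conv = 24.99 K/W; Q = 39.6/24.99 = 1.58 W.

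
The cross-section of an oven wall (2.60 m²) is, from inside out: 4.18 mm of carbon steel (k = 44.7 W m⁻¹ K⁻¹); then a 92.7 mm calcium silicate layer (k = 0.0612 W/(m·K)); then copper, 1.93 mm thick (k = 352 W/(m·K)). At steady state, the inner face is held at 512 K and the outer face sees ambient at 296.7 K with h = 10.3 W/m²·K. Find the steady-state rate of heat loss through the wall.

Q = 347 W

Treat each layer as a resistance in series:
  R_carbon steel = L/(kA) = 0.00418/(44.7·2.60) = 3.597×10^-5 K/W
  R_calcium silicate = L/(kA) = 0.0927/(0.0612·2.60) = 0.5826 K/W
  R_copper = L/(kA) = 0.00193/(352·2.60) = 2.109×10^-6 K/W
  R_conv,out = 1/(hA) = 1/(10.3·2.60) = 0.03734 K/W
ΣR = 3.597×10^-5 + 0.5826 + 2.109×10^-6 + 0.03734 = 0.6200 K/W
Q = ΔT/ΣR = (512 K − 296.7 K)/0.6200 = 347 W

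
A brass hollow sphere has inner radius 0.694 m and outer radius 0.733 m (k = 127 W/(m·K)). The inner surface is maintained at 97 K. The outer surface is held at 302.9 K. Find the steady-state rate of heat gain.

Q = 4.29×10^6 W

Q = 4πk·ΔT/(1/r₁ − 1/r₂) = 4π × 127 × 205.9 / (1/0.694 − 1/0.733) = 4.29×10^6 W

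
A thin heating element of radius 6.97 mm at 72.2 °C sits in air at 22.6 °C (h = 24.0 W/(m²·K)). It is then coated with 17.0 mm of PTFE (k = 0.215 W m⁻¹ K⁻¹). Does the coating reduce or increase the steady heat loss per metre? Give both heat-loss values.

reduces: 52.1 → 41.6 W/m

Critical radius for a cylinder: r_cr = k/h = 0.00896 m = 0.896 cm.
Outer radius after coating: r₂ = 0.00697 + 0.0170 = 0.02397 m.
r₁ < r_cr < r₂: heat loss rises to a maximum at r_cr then falls. Whether the coating helps depends on whether Q(r₂) has dropped back below Q(r₁).
Bare: R = 1/(2πr₁h) = 0.9514 m·K/W; Q = 49.6/0.9514 = 52.1 W/m.
Coated: R = R_cond + R_conv = 1.191 m·K/W; Q = 49.6/1.191 = 41.6 W/m.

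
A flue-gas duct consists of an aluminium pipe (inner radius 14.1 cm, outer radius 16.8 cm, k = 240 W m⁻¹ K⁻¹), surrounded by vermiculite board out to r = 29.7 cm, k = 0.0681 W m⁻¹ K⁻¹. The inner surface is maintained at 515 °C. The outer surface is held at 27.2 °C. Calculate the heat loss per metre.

Q' = 366 W/m

Resistance network (inner→outer):
  R'_aluminium = ln(0.168/0.141)/(2πk) = 0.1752/(2π·240) = 1.162×10^-4 m·K/W
  R'_vermiculite board = ln(0.297/0.168)/(2πk) = 0.5698/(2π·0.0681) = 1.332 m·K/W
ΣR = 1.162×10^-4 + 1.332 = 1.332 m·K/W
Q' = ΔT/ΣR = (515 °C − 27.2 °C)/1.332 = 366 W/m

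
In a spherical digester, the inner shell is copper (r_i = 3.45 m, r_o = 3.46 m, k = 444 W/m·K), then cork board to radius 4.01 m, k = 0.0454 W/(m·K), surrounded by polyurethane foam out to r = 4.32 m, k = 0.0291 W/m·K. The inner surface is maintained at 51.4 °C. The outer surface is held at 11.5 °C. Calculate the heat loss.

Resistance network (inner→outer):
  R_copper = (1/3.45 − 1/3.46)/(4πk) = 8.377×10^-4/(4π·444) = 1.501×10^-7 K/W
  R_cork board = (1/3.46 − 1/4.01)/(4πk) = 0.03964/(4π·0.0454) = 0.06948 K/W
  R_polyurethane foam = (1/4.01 − 1/4.32)/(4πk) = 0.01790/(4π·0.0291) = 0.04894 K/W
ΣR = 1.501×10^-7 + 0.06948 + 0.04894 = 0.1184 K/W
Q = ΔT/ΣR = (51.4 °C − 11.5 °C)/0.1184 = 337 W

Q = 337 W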